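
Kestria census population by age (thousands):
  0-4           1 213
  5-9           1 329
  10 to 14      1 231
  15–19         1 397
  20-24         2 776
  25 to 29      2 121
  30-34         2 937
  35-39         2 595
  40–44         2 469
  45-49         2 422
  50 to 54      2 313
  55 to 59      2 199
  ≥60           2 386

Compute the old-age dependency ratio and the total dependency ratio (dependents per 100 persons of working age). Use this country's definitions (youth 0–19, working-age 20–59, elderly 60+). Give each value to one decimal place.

0–19: 1 213 + 1 329 + 1 231 + 1 397 = 5 170
20–59: 2 776 + 2 121 + 2 937 + 2 595 + 2 469 + 2 422 + 2 313 + 2 199 = 19 832
60+: 2 386
Old-age dependency ratio = 2 386 / 19 832 × 100 = 12.0
Total dependency ratio = (5 170 + 2 386) / 19 832 × 100 = 7 556 / 19 832 × 100 = 38.1

Old-age dependency ratio: 12.0
Total dependency ratio: 38.1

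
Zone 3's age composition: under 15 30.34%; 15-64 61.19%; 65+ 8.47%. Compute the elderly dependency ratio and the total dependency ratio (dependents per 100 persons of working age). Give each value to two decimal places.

Old-age dependency ratio: 13.84
Total dependency ratio: 63.43

Old-age dependency ratio = 8.47 / 61.19 × 100 = 13.84
Total dependency ratio = (30.34 + 8.47) / 61.19 × 100 = 38.81 / 61.19 × 100 = 63.43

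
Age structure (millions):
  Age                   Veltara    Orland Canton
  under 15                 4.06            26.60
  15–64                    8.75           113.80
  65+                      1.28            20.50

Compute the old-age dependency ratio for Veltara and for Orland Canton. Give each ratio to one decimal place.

Veltara: 1.28 / 8.75 × 100 = 14.6
Orland Canton: 20.50 / 113.80 × 100 = 18.0

Veltara: 14.6
Orland Canton: 18.0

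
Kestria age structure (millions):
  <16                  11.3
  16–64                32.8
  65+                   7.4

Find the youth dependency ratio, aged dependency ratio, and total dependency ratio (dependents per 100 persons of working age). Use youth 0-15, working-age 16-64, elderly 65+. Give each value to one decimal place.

Youth dependency ratio = 11.3 / 32.8 × 100 = 34.5
Old-age dependency ratio = 7.4 / 32.8 × 100 = 22.6
Total dependency ratio = (11.3 + 7.4) / 32.8 × 100 = 18.7 / 32.8 × 100 = 57.0

Youth dependency ratio: 34.5
Old-age dependency ratio: 22.6
Total dependency ratio: 57.0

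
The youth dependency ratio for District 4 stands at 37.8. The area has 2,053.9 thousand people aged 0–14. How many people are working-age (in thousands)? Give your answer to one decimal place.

Working-age: 5,433.6

Youth dependency ratio = youth / working-age × 100
37.8 = 2,053.9 / W × 100
⇒ 5,433.6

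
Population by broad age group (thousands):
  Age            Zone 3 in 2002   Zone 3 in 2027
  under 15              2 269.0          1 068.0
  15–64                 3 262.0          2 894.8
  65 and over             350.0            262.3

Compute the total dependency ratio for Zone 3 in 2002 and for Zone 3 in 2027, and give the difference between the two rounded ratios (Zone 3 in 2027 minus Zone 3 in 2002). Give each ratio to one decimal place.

Zone 3 in 2002: (2 269.0 + 350.0) / 3 262.0 × 100 = 2 619.0 / 3 262.0 × 100 = 80.3
Zone 3 in 2027: (1 068.0 + 262.3) / 2 894.8 × 100 = 1 330.3 / 2 894.8 × 100 = 46.0

Zone 3 in 2002: 80.3
Zone 3 in 2027: 46.0
Difference: -34.3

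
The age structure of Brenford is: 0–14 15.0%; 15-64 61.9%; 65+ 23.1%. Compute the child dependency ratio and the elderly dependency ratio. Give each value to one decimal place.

Youth dependency ratio: 24.2
Old-age dependency ratio: 37.3

Youth dependency ratio = 15.0 / 61.9 × 100 = 24.2
Old-age dependency ratio = 23.1 / 61.9 × 100 = 37.3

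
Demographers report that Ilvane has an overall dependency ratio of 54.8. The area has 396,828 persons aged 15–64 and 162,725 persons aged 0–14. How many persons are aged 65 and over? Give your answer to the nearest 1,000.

Aged 65 and over: 55,000

Total dependency ratio = (youth + elderly) / working-age × 100
54.8 = (162,725 + E) / 396,828 × 100
⇒ 55,000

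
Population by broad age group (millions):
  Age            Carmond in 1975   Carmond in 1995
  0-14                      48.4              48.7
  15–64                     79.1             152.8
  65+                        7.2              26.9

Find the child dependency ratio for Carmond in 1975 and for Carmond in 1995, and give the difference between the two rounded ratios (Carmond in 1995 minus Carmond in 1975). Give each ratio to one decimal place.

Carmond in 1975: 48.4 / 79.1 × 100 = 61.2
Carmond in 1995: 48.7 / 152.8 × 100 = 31.9

Carmond in 1975: 61.2
Carmond in 1995: 31.9
Difference: -29.3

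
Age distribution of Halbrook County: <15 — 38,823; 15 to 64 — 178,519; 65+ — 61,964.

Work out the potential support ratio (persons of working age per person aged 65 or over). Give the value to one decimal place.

Potential support ratio: 2.9

Potential support ratio = 178,519 / 61,964 = 2.9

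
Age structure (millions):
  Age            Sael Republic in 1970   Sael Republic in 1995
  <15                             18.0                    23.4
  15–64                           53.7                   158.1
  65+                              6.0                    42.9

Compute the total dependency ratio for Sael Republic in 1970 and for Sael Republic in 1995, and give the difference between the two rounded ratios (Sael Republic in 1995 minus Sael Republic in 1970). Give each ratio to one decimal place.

Sael Republic in 1970: (18.0 + 6.0) / 53.7 × 100 = 24.0 / 53.7 × 100 = 44.7
Sael Republic in 1995: (23.4 + 42.9) / 158.1 × 100 = 66.3 / 158.1 × 100 = 41.9

Sael Republic in 1970: 44.7
Sael Republic in 1995: 41.9
Difference: -2.8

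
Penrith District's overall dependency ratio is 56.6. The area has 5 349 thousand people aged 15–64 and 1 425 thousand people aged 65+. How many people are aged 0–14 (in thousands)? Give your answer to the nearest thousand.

Aged 0–14: 1 603

Total dependency ratio = (youth + elderly) / working-age × 100
56.6 = (Y + 1 425) / 5 349 × 100
⇒ 1 603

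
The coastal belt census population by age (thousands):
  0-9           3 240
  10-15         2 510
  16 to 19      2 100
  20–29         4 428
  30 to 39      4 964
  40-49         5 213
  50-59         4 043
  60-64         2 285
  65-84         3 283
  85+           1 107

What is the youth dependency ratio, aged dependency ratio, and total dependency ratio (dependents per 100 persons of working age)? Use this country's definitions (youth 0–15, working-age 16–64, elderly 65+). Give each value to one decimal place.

Youth dependency ratio: 25.0
Old-age dependency ratio: 19.1
Total dependency ratio: 44.0

0–15: 3 240 + 2 510 = 5 750
16–64: 2 100 + 4 428 + 4 964 + 5 213 + 4 043 + 2 285 = 23 033
65+: 3 283 + 1 107 = 4 390
Youth dependency ratio = 5 750 / 23 033 × 100 = 25.0
Old-age dependency ratio = 4 390 / 23 033 × 100 = 19.1
Total dependency ratio = (5 750 + 4 390) / 23 033 × 100 = 10 140 / 23 033 × 100 = 44.0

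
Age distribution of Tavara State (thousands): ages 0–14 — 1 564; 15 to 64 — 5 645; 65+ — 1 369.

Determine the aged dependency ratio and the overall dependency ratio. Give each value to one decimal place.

Old-age dependency ratio: 24.3
Total dependency ratio: 52.0

Old-age dependency ratio = 1 369 / 5 645 × 100 = 24.3
Total dependency ratio = (1 564 + 1 369) / 5 645 × 100 = 2 933 / 5 645 × 100 = 52.0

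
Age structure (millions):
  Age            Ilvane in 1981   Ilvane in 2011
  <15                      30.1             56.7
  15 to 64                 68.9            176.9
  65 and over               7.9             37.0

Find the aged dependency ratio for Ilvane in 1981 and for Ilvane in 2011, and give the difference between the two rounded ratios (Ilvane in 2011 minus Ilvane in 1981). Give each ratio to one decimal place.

Ilvane in 1981: 11.5
Ilvane in 2011: 20.9
Difference: +9.4

Ilvane in 1981: 7.9 / 68.9 × 100 = 11.5
Ilvane in 2011: 37.0 / 176.9 × 100 = 20.9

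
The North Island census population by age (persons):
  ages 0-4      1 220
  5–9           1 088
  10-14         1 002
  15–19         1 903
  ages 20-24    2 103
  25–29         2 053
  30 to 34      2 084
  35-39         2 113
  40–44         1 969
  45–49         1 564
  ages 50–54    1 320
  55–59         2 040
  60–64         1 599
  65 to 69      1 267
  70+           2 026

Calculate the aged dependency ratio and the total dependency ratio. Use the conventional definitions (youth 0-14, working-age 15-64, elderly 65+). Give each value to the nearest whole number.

Old-age dependency ratio: 18
Total dependency ratio: 35

0–14: 1 220 + 1 088 + 1 002 = 3 310
15–64: 1 903 + 2 103 + 2 053 + 2 084 + 2 113 + 1 969 + 1 564 + 1 320 + 2 040 + 1 599 = 18 748
65+: 1 267 + 2 026 = 3 293
Old-age dependency ratio = 3 293 / 18 748 × 100 = 18
Total dependency ratio = (3 310 + 3 293) / 18 748 × 100 = 6 603 / 18 748 × 100 = 35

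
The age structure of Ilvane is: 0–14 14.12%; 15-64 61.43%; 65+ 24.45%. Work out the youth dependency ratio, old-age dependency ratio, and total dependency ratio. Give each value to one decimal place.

Youth dependency ratio: 23.0
Old-age dependency ratio: 39.8
Total dependency ratio: 62.8

Youth dependency ratio = 14.12 / 61.43 × 100 = 23.0
Old-age dependency ratio = 24.45 / 61.43 × 100 = 39.8
Total dependency ratio = (14.12 + 24.45) / 61.43 × 100 = 38.57 / 61.43 × 100 = 62.8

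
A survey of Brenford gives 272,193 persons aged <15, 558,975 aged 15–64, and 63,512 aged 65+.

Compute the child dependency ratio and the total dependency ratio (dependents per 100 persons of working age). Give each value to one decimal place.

Youth dependency ratio: 48.7
Total dependency ratio: 60.1

Youth dependency ratio = 272,193 / 558,975 × 100 = 48.7
Total dependency ratio = (272,193 + 63,512) / 558,975 × 100 = 335,705 / 558,975 × 100 = 60.1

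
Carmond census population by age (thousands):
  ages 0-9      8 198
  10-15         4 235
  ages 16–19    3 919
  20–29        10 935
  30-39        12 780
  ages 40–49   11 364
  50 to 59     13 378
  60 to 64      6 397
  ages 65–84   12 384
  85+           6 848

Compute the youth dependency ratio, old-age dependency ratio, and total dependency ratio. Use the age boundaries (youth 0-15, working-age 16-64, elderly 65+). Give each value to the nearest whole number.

0–15: 8 198 + 4 235 = 12 433
16–64: 3 919 + 10 935 + 12 780 + 11 364 + 13 378 + 6 397 = 58 773
65+: 12 384 + 6 848 = 19 232
Youth dependency ratio = 12 433 / 58 773 × 100 = 21
Old-age dependency ratio = 19 232 / 58 773 × 100 = 33
Total dependency ratio = (12 433 + 19 232) / 58 773 × 100 = 31 665 / 58 773 × 100 = 54

Youth dependency ratio: 21
Old-age dependency ratio: 33
Total dependency ratio: 54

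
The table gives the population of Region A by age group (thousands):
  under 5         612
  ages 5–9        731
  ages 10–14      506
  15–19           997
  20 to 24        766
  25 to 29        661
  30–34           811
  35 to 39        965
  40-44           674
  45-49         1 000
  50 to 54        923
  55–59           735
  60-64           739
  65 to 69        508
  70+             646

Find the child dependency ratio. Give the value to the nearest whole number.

Youth dependency ratio: 22

0–14: 612 + 731 + 506 = 1 849
15–64: 997 + 766 + 661 + 811 + 965 + 674 + 1 000 + 923 + 735 + 739 = 8 271
65+: 508 + 646 = 1 154
Youth dependency ratio = 1 849 / 8 271 × 100 = 22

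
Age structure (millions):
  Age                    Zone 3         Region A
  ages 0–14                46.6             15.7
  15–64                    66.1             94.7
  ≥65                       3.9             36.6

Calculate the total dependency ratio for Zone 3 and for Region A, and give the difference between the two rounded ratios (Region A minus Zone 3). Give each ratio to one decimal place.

Zone 3: 76.4
Region A: 55.2
Difference: -21.2

Zone 3: (46.6 + 3.9) / 66.1 × 100 = 50.5 / 66.1 × 100 = 76.4
Region A: (15.7 + 36.6) / 94.7 × 100 = 52.3 / 94.7 × 100 = 55.2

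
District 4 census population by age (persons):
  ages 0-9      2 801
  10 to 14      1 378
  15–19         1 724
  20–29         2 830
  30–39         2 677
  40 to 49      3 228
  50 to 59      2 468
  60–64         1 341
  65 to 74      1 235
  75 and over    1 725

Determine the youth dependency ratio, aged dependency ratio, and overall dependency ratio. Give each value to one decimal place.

0–14: 2 801 + 1 378 = 4 179
15–64: 1 724 + 2 830 + 2 677 + 3 228 + 2 468 + 1 341 = 14 268
65+: 1 235 + 1 725 = 2 960
Youth dependency ratio = 4 179 / 14 268 × 100 = 29.3
Old-age dependency ratio = 2 960 / 14 268 × 100 = 20.7
Total dependency ratio = (4 179 + 2 960) / 14 268 × 100 = 7 139 / 14 268 × 100 = 50.0

Youth dependency ratio: 29.3
Old-age dependency ratio: 20.7
Total dependency ratio: 50.0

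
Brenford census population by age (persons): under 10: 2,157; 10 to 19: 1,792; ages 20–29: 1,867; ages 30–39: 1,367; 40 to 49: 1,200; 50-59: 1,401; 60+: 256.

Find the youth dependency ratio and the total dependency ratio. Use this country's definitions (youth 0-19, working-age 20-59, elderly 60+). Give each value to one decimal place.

0–19: 2,157 + 1,792 = 3,949
20–59: 1,867 + 1,367 + 1,200 + 1,401 = 5,835
60+: 256
Youth dependency ratio = 3,949 / 5,835 × 100 = 67.7
Total dependency ratio = (3,949 + 256) / 5,835 × 100 = 4,205 / 5,835 × 100 = 72.1

Youth dependency ratio: 67.7
Total dependency ratio: 72.1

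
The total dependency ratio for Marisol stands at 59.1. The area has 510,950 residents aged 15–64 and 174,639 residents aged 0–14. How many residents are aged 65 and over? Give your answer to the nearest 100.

Total dependency ratio = (youth + elderly) / working-age × 100
59.1 = (174,639 + E) / 510,950 × 100
⇒ 127,300

Aged 65 and over: 127,300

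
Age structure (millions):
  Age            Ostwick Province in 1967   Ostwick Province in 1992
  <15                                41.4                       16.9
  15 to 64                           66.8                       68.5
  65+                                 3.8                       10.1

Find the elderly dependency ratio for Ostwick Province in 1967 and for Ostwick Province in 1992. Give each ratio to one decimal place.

Ostwick Province in 1967: 5.7
Ostwick Province in 1992: 14.7

Ostwick Province in 1967: 3.8 / 66.8 × 100 = 5.7
Ostwick Province in 1992: 10.1 / 68.5 × 100 = 14.7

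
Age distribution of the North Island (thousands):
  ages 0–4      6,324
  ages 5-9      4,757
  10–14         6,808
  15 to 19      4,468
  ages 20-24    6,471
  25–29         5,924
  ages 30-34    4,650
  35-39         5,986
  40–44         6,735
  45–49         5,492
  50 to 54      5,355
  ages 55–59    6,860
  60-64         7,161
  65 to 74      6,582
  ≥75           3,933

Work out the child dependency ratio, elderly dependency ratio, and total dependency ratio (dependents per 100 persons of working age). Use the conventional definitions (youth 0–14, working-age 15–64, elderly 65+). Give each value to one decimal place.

0–14: 6,324 + 4,757 + 6,808 = 17,889
15–64: 4,468 + 6,471 + 5,924 + 4,650 + 5,986 + 6,735 + 5,492 + 5,355 + 6,860 + 7,161 = 59,102
65+: 6,582 + 3,933 = 10,515
Youth dependency ratio = 17,889 / 59,102 × 100 = 30.3
Old-age dependency ratio = 10,515 / 59,102 × 100 = 17.8
Total dependency ratio = (17,889 + 10,515) / 59,102 × 100 = 28,404 / 59,102 × 100 = 48.1

Youth dependency ratio: 30.3
Old-age dependency ratio: 17.8
Total dependency ratio: 48.1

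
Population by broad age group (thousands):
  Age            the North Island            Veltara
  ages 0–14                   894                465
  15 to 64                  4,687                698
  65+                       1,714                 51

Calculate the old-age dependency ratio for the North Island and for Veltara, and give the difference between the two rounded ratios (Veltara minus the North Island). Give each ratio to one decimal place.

the North Island: 36.6
Veltara: 7.3
Difference: -29.3

the North Island: 1,714 / 4,687 × 100 = 36.6
Veltara: 51 / 698 × 100 = 7.3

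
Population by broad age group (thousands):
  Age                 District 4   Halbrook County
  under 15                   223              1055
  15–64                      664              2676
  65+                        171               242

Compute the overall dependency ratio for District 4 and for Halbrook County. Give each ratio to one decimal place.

District 4: (223 + 171) / 664 × 100 = 394 / 664 × 100 = 59.3
Halbrook County: (1055 + 242) / 2676 × 100 = 1297 / 2676 × 100 = 48.5

District 4: 59.3
Halbrook County: 48.5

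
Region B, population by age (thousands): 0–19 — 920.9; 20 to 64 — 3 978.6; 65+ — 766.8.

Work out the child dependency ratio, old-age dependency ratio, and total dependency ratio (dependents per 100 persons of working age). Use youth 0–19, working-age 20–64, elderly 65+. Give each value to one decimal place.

Youth dependency ratio = 920.9 / 3 978.6 × 100 = 23.1
Old-age dependency ratio = 766.8 / 3 978.6 × 100 = 19.3
Total dependency ratio = (920.9 + 766.8) / 3 978.6 × 100 = 1 687.7 / 3 978.6 × 100 = 42.4

Youth dependency ratio: 23.1
Old-age dependency ratio: 19.3
Total dependency ratio: 42.4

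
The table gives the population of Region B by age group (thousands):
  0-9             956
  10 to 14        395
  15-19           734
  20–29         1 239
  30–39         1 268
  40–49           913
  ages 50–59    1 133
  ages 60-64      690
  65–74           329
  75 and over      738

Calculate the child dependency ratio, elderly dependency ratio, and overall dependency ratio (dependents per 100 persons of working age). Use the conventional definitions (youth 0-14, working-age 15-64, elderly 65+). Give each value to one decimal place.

Youth dependency ratio: 22.6
Old-age dependency ratio: 17.9
Total dependency ratio: 40.5

0–14: 956 + 395 = 1 351
15–64: 734 + 1 239 + 1 268 + 913 + 1 133 + 690 = 5 977
65+: 329 + 738 = 1 067
Youth dependency ratio = 1 351 / 5 977 × 100 = 22.6
Old-age dependency ratio = 1 067 / 5 977 × 100 = 17.9
Total dependency ratio = (1 351 + 1 067) / 5 977 × 100 = 2 418 / 5 977 × 100 = 40.5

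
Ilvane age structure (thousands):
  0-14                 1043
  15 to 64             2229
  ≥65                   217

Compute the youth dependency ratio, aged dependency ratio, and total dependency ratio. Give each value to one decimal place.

Youth dependency ratio = 1043 / 2229 × 100 = 46.8
Old-age dependency ratio = 217 / 2229 × 100 = 9.7
Total dependency ratio = (1043 + 217) / 2229 × 100 = 1260 / 2229 × 100 = 56.5

Youth dependency ratio: 46.8
Old-age dependency ratio: 9.7
Total dependency ratio: 56.5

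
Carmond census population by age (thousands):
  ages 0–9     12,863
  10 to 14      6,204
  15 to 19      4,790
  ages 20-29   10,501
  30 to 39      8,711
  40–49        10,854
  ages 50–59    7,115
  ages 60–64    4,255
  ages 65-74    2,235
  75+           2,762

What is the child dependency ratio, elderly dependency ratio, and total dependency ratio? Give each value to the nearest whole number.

Youth dependency ratio: 41
Old-age dependency ratio: 11
Total dependency ratio: 52

0–14: 12,863 + 6,204 = 19,067
15–64: 4,790 + 10,501 + 8,711 + 10,854 + 7,115 + 4,255 = 46,226
65+: 2,235 + 2,762 = 4,997
Youth dependency ratio = 19,067 / 46,226 × 100 = 41
Old-age dependency ratio = 4,997 / 46,226 × 100 = 11
Total dependency ratio = (19,067 + 4,997) / 46,226 × 100 = 24,064 / 46,226 × 100 = 52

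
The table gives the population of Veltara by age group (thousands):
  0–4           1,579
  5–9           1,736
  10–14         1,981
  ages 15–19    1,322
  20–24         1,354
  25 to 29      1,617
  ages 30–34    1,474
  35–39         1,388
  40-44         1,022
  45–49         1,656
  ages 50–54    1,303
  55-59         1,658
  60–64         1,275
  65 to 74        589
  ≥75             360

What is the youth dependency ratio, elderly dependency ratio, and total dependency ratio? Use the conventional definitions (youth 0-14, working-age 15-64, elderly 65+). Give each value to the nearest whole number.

0–14: 1,579 + 1,736 + 1,981 = 5,296
15–64: 1,322 + 1,354 + 1,617 + 1,474 + 1,388 + 1,022 + 1,656 + 1,303 + 1,658 + 1,275 = 14,069
65+: 589 + 360 = 949
Youth dependency ratio = 5,296 / 14,069 × 100 = 38
Old-age dependency ratio = 949 / 14,069 × 100 = 7
Total dependency ratio = (5,296 + 949) / 14,069 × 100 = 6,245 / 14,069 × 100 = 44

Youth dependency ratio: 38
Old-age dependency ratio: 7
Total dependency ratio: 44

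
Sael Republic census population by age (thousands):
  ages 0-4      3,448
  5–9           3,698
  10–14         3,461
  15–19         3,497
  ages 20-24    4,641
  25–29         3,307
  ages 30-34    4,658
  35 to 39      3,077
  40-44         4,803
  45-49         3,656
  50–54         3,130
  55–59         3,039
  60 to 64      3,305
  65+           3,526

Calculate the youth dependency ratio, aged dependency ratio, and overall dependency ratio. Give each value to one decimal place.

Youth dependency ratio: 28.6
Old-age dependency ratio: 9.5
Total dependency ratio: 38.1

0–14: 3,448 + 3,698 + 3,461 = 10,607
15–64: 3,497 + 4,641 + 3,307 + 4,658 + 3,077 + 4,803 + 3,656 + 3,130 + 3,039 + 3,305 = 37,113
65+: 3,526
Youth dependency ratio = 10,607 / 37,113 × 100 = 28.6
Old-age dependency ratio = 3,526 / 37,113 × 100 = 9.5
Total dependency ratio = (10,607 + 3,526) / 37,113 × 100 = 14,133 / 37,113 × 100 = 38.1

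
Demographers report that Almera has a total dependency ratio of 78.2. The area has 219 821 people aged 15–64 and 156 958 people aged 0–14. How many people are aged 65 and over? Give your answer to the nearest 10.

Aged 65 and over: 14 940

Total dependency ratio = (youth + elderly) / working-age × 100
78.2 = (156 958 + E) / 219 821 × 100
⇒ 14 940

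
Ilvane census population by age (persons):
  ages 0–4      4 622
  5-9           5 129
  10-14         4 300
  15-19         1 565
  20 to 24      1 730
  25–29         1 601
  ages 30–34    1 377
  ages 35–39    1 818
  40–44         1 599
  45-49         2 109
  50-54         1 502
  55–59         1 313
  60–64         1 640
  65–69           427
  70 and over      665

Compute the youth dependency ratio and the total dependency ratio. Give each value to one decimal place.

Youth dependency ratio: 86.4
Total dependency ratio: 93.2

0–14: 4 622 + 5 129 + 4 300 = 14 051
15–64: 1 565 + 1 730 + 1 601 + 1 377 + 1 818 + 1 599 + 2 109 + 1 502 + 1 313 + 1 640 = 16 254
65+: 427 + 665 = 1 092
Youth dependency ratio = 14 051 / 16 254 × 100 = 86.4
Total dependency ratio = (14 051 + 1 092) / 16 254 × 100 = 15 143 / 16 254 × 100 = 93.2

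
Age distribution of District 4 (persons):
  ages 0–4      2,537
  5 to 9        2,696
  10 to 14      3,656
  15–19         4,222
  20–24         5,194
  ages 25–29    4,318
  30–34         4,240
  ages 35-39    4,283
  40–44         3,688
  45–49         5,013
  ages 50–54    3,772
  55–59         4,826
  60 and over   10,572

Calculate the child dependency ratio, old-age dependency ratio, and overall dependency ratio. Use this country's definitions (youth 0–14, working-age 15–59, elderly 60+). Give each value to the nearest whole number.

0–14: 2,537 + 2,696 + 3,656 = 8,889
15–59: 4,222 + 5,194 + 4,318 + 4,240 + 4,283 + 3,688 + 5,013 + 3,772 + 4,826 = 39,556
60+: 10,572
Youth dependency ratio = 8,889 / 39,556 × 100 = 22
Old-age dependency ratio = 10,572 / 39,556 × 100 = 27
Total dependency ratio = (8,889 + 10,572) / 39,556 × 100 = 19,461 / 39,556 × 100 = 49

Youth dependency ratio: 22
Old-age dependency ratio: 27
Total dependency ratio: 49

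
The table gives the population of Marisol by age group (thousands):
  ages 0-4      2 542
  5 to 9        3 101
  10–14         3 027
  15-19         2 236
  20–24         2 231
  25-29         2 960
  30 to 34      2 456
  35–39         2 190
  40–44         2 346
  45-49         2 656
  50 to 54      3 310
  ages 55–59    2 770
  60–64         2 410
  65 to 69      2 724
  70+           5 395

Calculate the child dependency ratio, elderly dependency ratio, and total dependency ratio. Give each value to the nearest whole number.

Youth dependency ratio: 34
Old-age dependency ratio: 32
Total dependency ratio: 66

0–14: 2 542 + 3 101 + 3 027 = 8 670
15–64: 2 236 + 2 231 + 2 960 + 2 456 + 2 190 + 2 346 + 2 656 + 3 310 + 2 770 + 2 410 = 25 565
65+: 2 724 + 5 395 = 8 119
Youth dependency ratio = 8 670 / 25 565 × 100 = 34
Old-age dependency ratio = 8 119 / 25 565 × 100 = 32
Total dependency ratio = (8 670 + 8 119) / 25 565 × 100 = 16 789 / 25 565 × 100 = 66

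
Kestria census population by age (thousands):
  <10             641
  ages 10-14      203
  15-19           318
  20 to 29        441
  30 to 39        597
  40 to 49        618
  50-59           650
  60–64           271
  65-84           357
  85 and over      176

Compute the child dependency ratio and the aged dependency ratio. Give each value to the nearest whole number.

Youth dependency ratio: 29
Old-age dependency ratio: 18

0–14: 641 + 203 = 844
15–64: 318 + 441 + 597 + 618 + 650 + 271 = 2895
65+: 357 + 176 = 533
Youth dependency ratio = 844 / 2895 × 100 = 29
Old-age dependency ratio = 533 / 2895 × 100 = 18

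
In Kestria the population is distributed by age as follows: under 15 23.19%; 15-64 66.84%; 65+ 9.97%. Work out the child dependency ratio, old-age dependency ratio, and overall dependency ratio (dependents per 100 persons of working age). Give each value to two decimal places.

Youth dependency ratio = 23.19 / 66.84 × 100 = 34.69
Old-age dependency ratio = 9.97 / 66.84 × 100 = 14.92
Total dependency ratio = (23.19 + 9.97) / 66.84 × 100 = 33.16 / 66.84 × 100 = 49.61

Youth dependency ratio: 34.69
Old-age dependency ratio: 14.92
Total dependency ratio: 49.61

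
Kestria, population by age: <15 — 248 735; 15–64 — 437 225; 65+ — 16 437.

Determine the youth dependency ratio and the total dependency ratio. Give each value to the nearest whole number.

Youth dependency ratio: 57
Total dependency ratio: 61

Youth dependency ratio = 248 735 / 437 225 × 100 = 57
Total dependency ratio = (248 735 + 16 437) / 437 225 × 100 = 265 172 / 437 225 × 100 = 61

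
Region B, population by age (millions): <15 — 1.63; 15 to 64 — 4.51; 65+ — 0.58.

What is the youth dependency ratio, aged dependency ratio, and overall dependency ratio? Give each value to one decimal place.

Youth dependency ratio = 1.63 / 4.51 × 100 = 36.1
Old-age dependency ratio = 0.58 / 4.51 × 100 = 12.9
Total dependency ratio = (1.63 + 0.58) / 4.51 × 100 = 2.21 / 4.51 × 100 = 49.0

Youth dependency ratio: 36.1
Old-age dependency ratio: 12.9
Total dependency ratio: 49.0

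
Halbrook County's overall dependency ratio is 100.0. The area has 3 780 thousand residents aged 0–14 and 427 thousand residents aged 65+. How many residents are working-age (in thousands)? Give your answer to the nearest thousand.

Working-age: 4 207

Total dependency ratio = (youth + elderly) / working-age × 100
100.0 = (3 780 + 427) / W × 100
⇒ 4 207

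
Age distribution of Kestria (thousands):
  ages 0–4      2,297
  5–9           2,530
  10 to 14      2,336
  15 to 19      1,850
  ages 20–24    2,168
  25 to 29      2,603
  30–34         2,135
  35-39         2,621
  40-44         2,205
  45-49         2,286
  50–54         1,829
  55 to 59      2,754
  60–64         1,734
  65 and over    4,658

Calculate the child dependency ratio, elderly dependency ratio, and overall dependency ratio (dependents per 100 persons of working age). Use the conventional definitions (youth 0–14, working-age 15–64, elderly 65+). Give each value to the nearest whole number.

0–14: 2,297 + 2,530 + 2,336 = 7,163
15–64: 1,850 + 2,168 + 2,603 + 2,135 + 2,621 + 2,205 + 2,286 + 1,829 + 2,754 + 1,734 = 22,185
65+: 4,658
Youth dependency ratio = 7,163 / 22,185 × 100 = 32
Old-age dependency ratio = 4,658 / 22,185 × 100 = 21
Total dependency ratio = (7,163 + 4,658) / 22,185 × 100 = 11,821 / 22,185 × 100 = 53

Youth dependency ratio: 32
Old-age dependency ratio: 21
Total dependency ratio: 53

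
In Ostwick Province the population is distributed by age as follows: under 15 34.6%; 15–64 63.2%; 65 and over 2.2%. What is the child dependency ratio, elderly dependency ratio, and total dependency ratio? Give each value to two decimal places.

Youth dependency ratio = 34.6 / 63.2 × 100 = 54.75
Old-age dependency ratio = 2.2 / 63.2 × 100 = 3.48
Total dependency ratio = (34.6 + 2.2) / 63.2 × 100 = 36.8 / 63.2 × 100 = 58.23

Youth dependency ratio: 54.75
Old-age dependency ratio: 3.48
Total dependency ratio: 58.23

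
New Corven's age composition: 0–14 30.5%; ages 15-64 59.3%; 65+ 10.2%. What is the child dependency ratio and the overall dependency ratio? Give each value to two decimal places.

Youth dependency ratio: 51.43
Total dependency ratio: 68.63

Youth dependency ratio = 30.5 / 59.3 × 100 = 51.43
Total dependency ratio = (30.5 + 10.2) / 59.3 × 100 = 40.7 / 59.3 × 100 = 68.63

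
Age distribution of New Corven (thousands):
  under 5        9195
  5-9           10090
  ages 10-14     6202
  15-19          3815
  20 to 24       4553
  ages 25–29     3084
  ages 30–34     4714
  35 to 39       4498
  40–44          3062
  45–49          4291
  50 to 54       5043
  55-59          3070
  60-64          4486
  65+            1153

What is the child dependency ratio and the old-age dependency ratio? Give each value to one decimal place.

0–14: 9195 + 10090 + 6202 = 25487
15–64: 3815 + 4553 + 3084 + 4714 + 4498 + 3062 + 4291 + 5043 + 3070 + 4486 = 40616
65+: 1153
Youth dependency ratio = 25487 / 40616 × 100 = 62.8
Old-age dependency ratio = 1153 / 40616 × 100 = 2.8

Youth dependency ratio: 62.8
Old-age dependency ratio: 2.8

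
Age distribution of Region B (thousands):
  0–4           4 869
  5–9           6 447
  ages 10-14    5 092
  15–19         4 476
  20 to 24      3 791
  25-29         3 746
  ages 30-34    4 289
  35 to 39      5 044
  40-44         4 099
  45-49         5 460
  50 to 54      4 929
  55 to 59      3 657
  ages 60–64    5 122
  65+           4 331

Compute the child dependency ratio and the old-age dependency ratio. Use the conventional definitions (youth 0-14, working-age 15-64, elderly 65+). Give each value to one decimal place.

0–14: 4 869 + 6 447 + 5 092 = 16 408
15–64: 4 476 + 3 791 + 3 746 + 4 289 + 5 044 + 4 099 + 5 460 + 4 929 + 3 657 + 5 122 = 44 613
65+: 4 331
Youth dependency ratio = 16 408 / 44 613 × 100 = 36.8
Old-age dependency ratio = 4 331 / 44 613 × 100 = 9.7

Youth dependency ratio: 36.8
Old-age dependency ratio: 9.7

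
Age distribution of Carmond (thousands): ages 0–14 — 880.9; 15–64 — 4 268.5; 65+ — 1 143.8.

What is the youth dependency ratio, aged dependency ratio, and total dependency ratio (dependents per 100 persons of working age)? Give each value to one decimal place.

Youth dependency ratio = 880.9 / 4 268.5 × 100 = 20.6
Old-age dependency ratio = 1 143.8 / 4 268.5 × 100 = 26.8
Total dependency ratio = (880.9 + 1 143.8) / 4 268.5 × 100 = 2 024.7 / 4 268.5 × 100 = 47.4

Youth dependency ratio: 20.6
Old-age dependency ratio: 26.8
Total dependency ratio: 47.4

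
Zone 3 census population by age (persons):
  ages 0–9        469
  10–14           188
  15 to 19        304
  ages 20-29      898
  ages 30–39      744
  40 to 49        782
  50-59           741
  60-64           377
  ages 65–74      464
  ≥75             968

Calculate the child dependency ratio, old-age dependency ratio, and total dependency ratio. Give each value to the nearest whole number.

0–14: 469 + 188 = 657
15–64: 304 + 898 + 744 + 782 + 741 + 377 = 3,846
65+: 464 + 968 = 1,432
Youth dependency ratio = 657 / 3,846 × 100 = 17
Old-age dependency ratio = 1,432 / 3,846 × 100 = 37
Total dependency ratio = (657 + 1,432) / 3,846 × 100 = 2,089 / 3,846 × 100 = 54

Youth dependency ratio: 17
Old-age dependency ratio: 37
Total dependency ratio: 54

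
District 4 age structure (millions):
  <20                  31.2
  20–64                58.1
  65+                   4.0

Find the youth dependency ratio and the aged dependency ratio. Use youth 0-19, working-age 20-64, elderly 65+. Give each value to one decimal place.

Youth dependency ratio: 53.7
Old-age dependency ratio: 6.9

Youth dependency ratio = 31.2 / 58.1 × 100 = 53.7
Old-age dependency ratio = 4.0 / 58.1 × 100 = 6.9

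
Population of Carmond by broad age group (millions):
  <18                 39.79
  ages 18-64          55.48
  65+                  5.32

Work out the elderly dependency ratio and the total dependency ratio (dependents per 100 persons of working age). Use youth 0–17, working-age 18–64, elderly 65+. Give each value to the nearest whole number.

Old-age dependency ratio: 10
Total dependency ratio: 81

Old-age dependency ratio = 5.32 / 55.48 × 100 = 10
Total dependency ratio = (39.79 + 5.32) / 55.48 × 100 = 45.11 / 55.48 × 100 = 81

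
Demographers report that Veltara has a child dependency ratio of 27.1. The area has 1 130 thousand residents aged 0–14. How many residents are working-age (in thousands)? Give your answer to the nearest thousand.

Youth dependency ratio = youth / working-age × 100
27.1 = 1 130 / W × 100
⇒ 4 170

Working-age: 4 170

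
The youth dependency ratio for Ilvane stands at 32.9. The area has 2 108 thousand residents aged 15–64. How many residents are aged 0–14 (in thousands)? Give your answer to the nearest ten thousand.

Aged 0–14: 690

Youth dependency ratio = youth / working-age × 100
32.9 = Y / 2 108 × 100
⇒ 690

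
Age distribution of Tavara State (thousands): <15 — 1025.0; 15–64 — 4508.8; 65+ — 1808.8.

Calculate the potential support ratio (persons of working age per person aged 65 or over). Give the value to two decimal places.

Potential support ratio = 4508.8 / 1808.8 = 2.49

Potential support ratio: 2.49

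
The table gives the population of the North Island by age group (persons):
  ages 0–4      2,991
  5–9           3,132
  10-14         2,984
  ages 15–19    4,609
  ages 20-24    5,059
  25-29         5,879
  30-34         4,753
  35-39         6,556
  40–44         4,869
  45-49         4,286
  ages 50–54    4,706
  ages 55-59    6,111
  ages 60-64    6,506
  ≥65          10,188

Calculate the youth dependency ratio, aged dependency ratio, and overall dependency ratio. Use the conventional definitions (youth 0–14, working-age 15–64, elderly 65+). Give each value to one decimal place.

0–14: 2,991 + 3,132 + 2,984 = 9,107
15–64: 4,609 + 5,059 + 5,879 + 4,753 + 6,556 + 4,869 + 4,286 + 4,706 + 6,111 + 6,506 = 53,334
65+: 10,188
Youth dependency ratio = 9,107 / 53,334 × 100 = 17.1
Old-age dependency ratio = 10,188 / 53,334 × 100 = 19.1
Total dependency ratio = (9,107 + 10,188) / 53,334 × 100 = 19,295 / 53,334 × 100 = 36.2

Youth dependency ratio: 17.1
Old-age dependency ratio: 19.1
Total dependency ratio: 36.2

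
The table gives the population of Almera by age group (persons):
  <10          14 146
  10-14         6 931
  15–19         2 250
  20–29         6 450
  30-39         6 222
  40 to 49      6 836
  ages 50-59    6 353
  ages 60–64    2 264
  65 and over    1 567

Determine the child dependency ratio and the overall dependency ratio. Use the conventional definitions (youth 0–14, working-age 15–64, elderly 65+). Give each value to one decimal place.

Youth dependency ratio: 69.4
Total dependency ratio: 74.5

0–14: 14 146 + 6 931 = 21 077
15–64: 2 250 + 6 450 + 6 222 + 6 836 + 6 353 + 2 264 = 30 375
65+: 1 567
Youth dependency ratio = 21 077 / 30 375 × 100 = 69.4
Total dependency ratio = (21 077 + 1 567) / 30 375 × 100 = 22 644 / 30 375 × 100 = 74.5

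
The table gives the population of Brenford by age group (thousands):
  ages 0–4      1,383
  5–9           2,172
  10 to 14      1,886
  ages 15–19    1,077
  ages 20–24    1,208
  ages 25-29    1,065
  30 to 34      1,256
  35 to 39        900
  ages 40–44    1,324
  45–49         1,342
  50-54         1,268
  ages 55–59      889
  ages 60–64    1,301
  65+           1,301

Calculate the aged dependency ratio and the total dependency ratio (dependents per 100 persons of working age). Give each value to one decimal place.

0–14: 1,383 + 2,172 + 1,886 = 5,441
15–64: 1,077 + 1,208 + 1,065 + 1,256 + 900 + 1,324 + 1,342 + 1,268 + 889 + 1,301 = 11,630
65+: 1,301
Old-age dependency ratio = 1,301 / 11,630 × 100 = 11.2
Total dependency ratio = (5,441 + 1,301) / 11,630 × 100 = 6,742 / 11,630 × 100 = 58.0

Old-age dependency ratio: 11.2
Total dependency ratio: 58.0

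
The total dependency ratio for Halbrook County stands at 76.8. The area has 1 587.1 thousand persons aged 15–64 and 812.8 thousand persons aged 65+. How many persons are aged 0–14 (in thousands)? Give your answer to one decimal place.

Total dependency ratio = (youth + elderly) / working-age × 100
76.8 = (Y + 812.8) / 1 587.1 × 100
⇒ 406.1

Aged 0–14: 406.1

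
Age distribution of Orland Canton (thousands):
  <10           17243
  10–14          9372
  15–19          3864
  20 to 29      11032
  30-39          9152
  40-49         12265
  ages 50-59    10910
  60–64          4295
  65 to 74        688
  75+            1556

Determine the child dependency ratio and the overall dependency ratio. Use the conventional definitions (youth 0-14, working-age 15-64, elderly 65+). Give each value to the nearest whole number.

Youth dependency ratio: 52
Total dependency ratio: 56

0–14: 17243 + 9372 = 26615
15–64: 3864 + 11032 + 9152 + 12265 + 10910 + 4295 = 51518
65+: 688 + 1556 = 2244
Youth dependency ratio = 26615 / 51518 × 100 = 52
Total dependency ratio = (26615 + 2244) / 51518 × 100 = 28859 / 51518 × 100 = 56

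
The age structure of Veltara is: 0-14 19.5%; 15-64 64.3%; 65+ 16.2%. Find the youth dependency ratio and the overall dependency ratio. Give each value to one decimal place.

Youth dependency ratio: 30.3
Total dependency ratio: 55.5

Youth dependency ratio = 19.5 / 64.3 × 100 = 30.3
Total dependency ratio = (19.5 + 16.2) / 64.3 × 100 = 35.7 / 64.3 × 100 = 55.5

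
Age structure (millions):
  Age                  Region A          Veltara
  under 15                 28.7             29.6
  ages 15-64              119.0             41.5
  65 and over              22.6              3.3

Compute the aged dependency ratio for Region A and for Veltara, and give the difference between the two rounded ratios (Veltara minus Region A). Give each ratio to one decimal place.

Region A: 22.6 / 119.0 × 100 = 19.0
Veltara: 3.3 / 41.5 × 100 = 8.0

Region A: 19.0
Veltara: 8.0
Difference: -11.0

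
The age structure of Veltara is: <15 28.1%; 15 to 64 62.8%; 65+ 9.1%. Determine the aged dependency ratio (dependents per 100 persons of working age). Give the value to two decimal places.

Old-age dependency ratio: 14.49

Old-age dependency ratio = 9.1 / 62.8 × 100 = 14.49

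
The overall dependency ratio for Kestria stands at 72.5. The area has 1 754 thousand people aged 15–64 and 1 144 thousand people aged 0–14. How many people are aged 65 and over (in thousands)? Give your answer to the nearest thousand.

Total dependency ratio = (youth + elderly) / working-age × 100
72.5 = (1 144 + E) / 1 754 × 100
⇒ 128

Aged 65 and over: 128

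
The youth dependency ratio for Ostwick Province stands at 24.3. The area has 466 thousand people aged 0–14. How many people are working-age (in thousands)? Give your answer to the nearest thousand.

Working-age: 1 918

Youth dependency ratio = youth / working-age × 100
24.3 = 466 / W × 100
⇒ 1 918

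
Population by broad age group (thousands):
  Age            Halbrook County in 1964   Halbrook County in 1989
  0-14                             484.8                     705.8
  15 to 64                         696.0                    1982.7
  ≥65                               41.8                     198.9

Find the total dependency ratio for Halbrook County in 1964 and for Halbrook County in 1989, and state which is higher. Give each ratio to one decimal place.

Halbrook County in 1964: 75.7
Halbrook County in 1989: 45.6
Higher: Halbrook County in 1964

Halbrook County in 1964: (484.8 + 41.8) / 696.0 × 100 = 526.6 / 696.0 × 100 = 75.7
Halbrook County in 1989: (705.8 + 198.9) / 1982.7 × 100 = 904.7 / 1982.7 × 100 = 45.6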